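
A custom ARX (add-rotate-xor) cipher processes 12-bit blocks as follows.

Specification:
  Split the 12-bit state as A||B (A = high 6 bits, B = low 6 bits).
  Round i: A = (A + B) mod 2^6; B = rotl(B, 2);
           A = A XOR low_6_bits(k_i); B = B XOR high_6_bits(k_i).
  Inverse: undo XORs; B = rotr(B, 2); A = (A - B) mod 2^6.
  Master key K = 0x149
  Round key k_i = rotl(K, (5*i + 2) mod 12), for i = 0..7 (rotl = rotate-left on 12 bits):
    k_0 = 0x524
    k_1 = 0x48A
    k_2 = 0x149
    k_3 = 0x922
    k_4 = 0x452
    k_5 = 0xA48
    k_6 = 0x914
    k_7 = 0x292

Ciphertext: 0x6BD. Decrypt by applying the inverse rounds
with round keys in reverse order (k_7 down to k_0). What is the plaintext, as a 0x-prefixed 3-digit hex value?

0x97A

s_0 = ciphertext = 0x6BD
s_1 = InvRound(s_0, k_7) = 0x2FD
s_2 = InvRound(s_1, k_6) = 0x256
s_3 = InvRound(s_2, k_5) = 0x0BF
s_4 = InvRound(s_3, k_4) = 0x96B
s_5 = InvRound(s_4, k_3) = 0x533
s_6 = InvRound(s_5, k_2) = 0xC2D
s_7 = InvRound(s_6, k_1) = 0xEFF
s_8 = InvRound(s_7, k_0) = 0x97A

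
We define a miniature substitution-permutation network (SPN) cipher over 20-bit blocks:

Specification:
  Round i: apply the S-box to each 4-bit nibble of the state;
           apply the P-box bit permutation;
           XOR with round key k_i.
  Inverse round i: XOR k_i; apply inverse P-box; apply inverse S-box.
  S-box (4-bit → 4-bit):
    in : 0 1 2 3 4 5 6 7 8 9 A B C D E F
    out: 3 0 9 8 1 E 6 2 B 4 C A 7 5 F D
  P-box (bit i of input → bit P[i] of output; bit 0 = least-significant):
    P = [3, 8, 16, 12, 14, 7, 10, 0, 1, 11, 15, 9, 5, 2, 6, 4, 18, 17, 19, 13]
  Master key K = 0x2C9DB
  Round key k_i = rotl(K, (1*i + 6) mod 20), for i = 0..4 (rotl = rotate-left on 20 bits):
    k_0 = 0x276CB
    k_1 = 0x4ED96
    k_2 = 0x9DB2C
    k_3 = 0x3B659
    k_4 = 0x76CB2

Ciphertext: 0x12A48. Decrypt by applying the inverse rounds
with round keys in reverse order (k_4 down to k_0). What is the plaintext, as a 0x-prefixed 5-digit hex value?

0x029DD

s_0 = ciphertext = 0x12A48
s_1 = InvRound(s_0, k_4) = 0x0F2C4
s_2 = InvRound(s_1, k_3) = 0x7B1ED
s_3 = InvRound(s_2, k_2) = 0xE9B81
s_4 = InvRound(s_3, k_1) = 0x5B2F3
s_5 = InvRound(s_4, k_0) = 0x029DD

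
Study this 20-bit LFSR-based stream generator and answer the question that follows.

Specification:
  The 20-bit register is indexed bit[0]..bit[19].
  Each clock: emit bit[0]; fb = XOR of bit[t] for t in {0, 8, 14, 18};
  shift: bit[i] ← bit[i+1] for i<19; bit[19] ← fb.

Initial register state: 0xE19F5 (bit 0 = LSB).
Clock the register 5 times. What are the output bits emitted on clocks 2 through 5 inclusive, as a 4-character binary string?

reg_0 = 0xE19F5
clock 1: out=1, reg = 0xF0CFA
clock 2: out=0, reg = 0xF867D
clock 3: out=1, reg = 0x7C33E
clock 4: out=0, reg = 0xBE19F
clock 5: out=1, reg = 0xDF0CF

0101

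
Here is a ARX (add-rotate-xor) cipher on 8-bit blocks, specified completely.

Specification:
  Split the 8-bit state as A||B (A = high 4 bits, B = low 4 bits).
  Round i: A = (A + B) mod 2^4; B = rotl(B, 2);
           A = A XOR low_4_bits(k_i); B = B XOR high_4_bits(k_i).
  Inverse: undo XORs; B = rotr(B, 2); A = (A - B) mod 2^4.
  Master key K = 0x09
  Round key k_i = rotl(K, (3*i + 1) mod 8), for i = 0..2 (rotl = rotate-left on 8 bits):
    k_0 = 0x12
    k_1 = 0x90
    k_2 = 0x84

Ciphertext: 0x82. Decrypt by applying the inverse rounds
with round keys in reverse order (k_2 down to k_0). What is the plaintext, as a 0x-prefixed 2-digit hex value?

0xD7

s_0 = ciphertext = 0x82
s_1 = InvRound(s_0, k_2) = 0x2A
s_2 = InvRound(s_1, k_1) = 0x6C
s_3 = InvRound(s_2, k_0) = 0xD7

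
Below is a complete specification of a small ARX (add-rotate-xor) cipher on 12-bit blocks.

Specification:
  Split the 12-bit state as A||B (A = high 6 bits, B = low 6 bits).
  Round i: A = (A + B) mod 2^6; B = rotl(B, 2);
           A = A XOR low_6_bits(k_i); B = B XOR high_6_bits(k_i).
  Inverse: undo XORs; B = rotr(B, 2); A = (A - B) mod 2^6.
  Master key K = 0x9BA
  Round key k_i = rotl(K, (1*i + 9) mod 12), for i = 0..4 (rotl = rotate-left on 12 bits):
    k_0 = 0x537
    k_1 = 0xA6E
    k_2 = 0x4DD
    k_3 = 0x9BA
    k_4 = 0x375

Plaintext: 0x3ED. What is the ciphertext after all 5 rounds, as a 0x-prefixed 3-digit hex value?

0x000

s_0 = plaintext = 0x3ED
s_1 = Round(s_0, k_0) = 0x2E2
s_2 = Round(s_1, k_1) = 0x0E3
s_3 = Round(s_2, k_2) = 0xEDD
s_4 = Round(s_3, k_3) = 0x893
s_5 = Round(s_4, k_4) = 0x000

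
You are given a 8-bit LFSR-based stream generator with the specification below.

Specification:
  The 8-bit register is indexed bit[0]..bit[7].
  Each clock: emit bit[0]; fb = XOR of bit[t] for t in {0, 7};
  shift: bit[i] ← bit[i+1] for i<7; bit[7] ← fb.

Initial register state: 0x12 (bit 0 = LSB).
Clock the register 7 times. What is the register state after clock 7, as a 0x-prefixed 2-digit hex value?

reg_0 = 0x12
clock 1: out=0, reg = 0x09
clock 2: out=1, reg = 0x84
clock 3: out=0, reg = 0xC2
clock 4: out=0, reg = 0xE1
clock 5: out=1, reg = 0x70
clock 6: out=0, reg = 0x38
clock 7: out=0, reg = 0x1C

0x1C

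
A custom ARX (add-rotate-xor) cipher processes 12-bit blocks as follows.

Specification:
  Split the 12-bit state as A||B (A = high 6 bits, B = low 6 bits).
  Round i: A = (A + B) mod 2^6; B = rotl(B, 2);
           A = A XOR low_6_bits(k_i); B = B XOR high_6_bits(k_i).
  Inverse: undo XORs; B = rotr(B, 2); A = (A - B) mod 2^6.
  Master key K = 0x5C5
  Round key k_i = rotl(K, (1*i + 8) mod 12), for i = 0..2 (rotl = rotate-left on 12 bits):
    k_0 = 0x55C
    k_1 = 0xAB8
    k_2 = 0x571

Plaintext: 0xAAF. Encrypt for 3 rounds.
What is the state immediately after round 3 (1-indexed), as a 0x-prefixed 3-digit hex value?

0xF45

s_0 = plaintext = 0xAAF
s_1 = Round(s_0, k_0) = 0x16B
s_2 = Round(s_1, k_1) = 0x204
s_3 = Round(s_2, k_2) = 0xF45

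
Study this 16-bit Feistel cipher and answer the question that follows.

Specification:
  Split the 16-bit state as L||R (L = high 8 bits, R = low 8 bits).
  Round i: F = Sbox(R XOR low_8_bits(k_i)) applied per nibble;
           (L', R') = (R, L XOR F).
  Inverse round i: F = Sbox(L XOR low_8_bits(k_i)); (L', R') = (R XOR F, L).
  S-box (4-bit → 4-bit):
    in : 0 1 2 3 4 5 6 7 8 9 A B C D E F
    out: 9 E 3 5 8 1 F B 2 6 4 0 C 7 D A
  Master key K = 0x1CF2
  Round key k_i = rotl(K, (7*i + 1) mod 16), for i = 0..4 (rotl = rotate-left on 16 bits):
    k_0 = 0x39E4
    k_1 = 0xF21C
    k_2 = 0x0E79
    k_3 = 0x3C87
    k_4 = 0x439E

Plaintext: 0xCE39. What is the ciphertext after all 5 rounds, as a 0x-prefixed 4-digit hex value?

s_0 = plaintext = 0xCE39
s_1 = Round(s_0, k_0) = 0x39B9
s_2 = Round(s_1, k_1) = 0xB978
s_3 = Round(s_2, k_2) = 0x7827
s_4 = Round(s_3, k_3) = 0x2731
s_5 = Round(s_4, k_4) = 0x316D

0x316D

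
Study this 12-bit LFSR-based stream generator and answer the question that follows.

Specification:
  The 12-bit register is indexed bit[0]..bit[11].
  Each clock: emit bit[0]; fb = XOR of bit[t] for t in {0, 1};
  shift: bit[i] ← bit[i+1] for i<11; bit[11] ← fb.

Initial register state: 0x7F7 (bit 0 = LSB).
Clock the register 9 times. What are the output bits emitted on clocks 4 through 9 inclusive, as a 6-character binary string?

011111

reg_0 = 0x7F7
clock 1: out=1, reg = 0x3FB
clock 2: out=1, reg = 0x1FD
clock 3: out=1, reg = 0x8FE
clock 4: out=0, reg = 0xC7F
clock 5: out=1, reg = 0x63F
clock 6: out=1, reg = 0x31F
clock 7: out=1, reg = 0x18F
clock 8: out=1, reg = 0x0C7
clock 9: out=1, reg = 0x063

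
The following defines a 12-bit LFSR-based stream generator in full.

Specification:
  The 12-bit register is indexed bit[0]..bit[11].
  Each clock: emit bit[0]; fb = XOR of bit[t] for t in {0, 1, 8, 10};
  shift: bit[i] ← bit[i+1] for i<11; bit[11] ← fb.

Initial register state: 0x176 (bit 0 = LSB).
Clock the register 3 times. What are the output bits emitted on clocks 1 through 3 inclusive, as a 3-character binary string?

011

reg_0 = 0x176
clock 1: out=0, reg = 0x0BB
clock 2: out=1, reg = 0x05D
clock 3: out=1, reg = 0x82E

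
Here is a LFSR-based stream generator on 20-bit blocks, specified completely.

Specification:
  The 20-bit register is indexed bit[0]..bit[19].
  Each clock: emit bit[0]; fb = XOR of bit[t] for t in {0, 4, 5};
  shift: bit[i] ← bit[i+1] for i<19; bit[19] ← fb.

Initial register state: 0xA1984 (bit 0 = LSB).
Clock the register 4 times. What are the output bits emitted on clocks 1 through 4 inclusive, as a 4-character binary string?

reg_0 = 0xA1984
clock 1: out=0, reg = 0x50CC2
clock 2: out=0, reg = 0x28661
clock 3: out=1, reg = 0x14330
clock 4: out=0, reg = 0x0A198

0010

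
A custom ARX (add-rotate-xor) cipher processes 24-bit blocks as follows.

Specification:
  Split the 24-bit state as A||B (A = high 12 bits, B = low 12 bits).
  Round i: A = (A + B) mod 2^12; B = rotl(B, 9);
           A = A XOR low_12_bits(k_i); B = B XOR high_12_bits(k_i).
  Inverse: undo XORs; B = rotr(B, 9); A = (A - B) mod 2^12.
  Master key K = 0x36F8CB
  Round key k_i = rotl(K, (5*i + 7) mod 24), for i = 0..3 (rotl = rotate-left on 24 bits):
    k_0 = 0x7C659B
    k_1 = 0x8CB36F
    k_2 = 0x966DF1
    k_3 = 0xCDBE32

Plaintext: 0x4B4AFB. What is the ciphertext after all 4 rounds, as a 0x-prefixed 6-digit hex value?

0xFFA7DC

s_0 = plaintext = 0x4B4AFB
s_1 = Round(s_0, k_0) = 0xA34099
s_2 = Round(s_1, k_1) = 0x9A2AD8
s_3 = Round(s_2, k_2) = 0x98B83D
s_4 = Round(s_3, k_3) = 0xFFA7DC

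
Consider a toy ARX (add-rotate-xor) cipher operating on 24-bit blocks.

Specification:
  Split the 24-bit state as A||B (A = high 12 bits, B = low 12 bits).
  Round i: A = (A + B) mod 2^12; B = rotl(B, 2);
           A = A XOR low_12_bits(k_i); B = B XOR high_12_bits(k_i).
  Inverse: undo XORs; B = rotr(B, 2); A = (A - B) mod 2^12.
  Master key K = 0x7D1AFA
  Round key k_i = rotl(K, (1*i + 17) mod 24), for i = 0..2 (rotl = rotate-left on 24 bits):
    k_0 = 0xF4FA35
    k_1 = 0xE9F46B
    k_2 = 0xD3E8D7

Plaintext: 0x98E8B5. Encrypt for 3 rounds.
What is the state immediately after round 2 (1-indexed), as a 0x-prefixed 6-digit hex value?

0x2648F8

s_0 = plaintext = 0x98E8B5
s_1 = Round(s_0, k_0) = 0x876D99
s_2 = Round(s_1, k_1) = 0x2648F8
s_3 = Round(s_2, k_2) = 0x38BEDC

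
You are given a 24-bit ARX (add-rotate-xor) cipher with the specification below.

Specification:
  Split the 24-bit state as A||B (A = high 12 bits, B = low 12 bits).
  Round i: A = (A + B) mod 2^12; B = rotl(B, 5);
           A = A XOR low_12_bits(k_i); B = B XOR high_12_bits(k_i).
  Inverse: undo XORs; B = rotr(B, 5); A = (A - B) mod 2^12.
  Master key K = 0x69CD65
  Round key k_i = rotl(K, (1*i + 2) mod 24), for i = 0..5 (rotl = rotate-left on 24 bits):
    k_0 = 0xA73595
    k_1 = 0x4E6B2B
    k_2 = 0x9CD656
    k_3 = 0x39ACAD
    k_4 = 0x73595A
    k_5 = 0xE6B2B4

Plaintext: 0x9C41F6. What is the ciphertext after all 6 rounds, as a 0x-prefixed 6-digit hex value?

0x764161

s_0 = plaintext = 0x9C41F6
s_1 = Round(s_0, k_0) = 0xE2F4B0
s_2 = Round(s_1, k_1) = 0x9F42EF
s_3 = Round(s_2, k_2) = 0xAB5428
s_4 = Round(s_3, k_3) = 0x270692
s_5 = Round(s_4, k_4) = 0x058578
s_6 = Round(s_5, k_5) = 0x764161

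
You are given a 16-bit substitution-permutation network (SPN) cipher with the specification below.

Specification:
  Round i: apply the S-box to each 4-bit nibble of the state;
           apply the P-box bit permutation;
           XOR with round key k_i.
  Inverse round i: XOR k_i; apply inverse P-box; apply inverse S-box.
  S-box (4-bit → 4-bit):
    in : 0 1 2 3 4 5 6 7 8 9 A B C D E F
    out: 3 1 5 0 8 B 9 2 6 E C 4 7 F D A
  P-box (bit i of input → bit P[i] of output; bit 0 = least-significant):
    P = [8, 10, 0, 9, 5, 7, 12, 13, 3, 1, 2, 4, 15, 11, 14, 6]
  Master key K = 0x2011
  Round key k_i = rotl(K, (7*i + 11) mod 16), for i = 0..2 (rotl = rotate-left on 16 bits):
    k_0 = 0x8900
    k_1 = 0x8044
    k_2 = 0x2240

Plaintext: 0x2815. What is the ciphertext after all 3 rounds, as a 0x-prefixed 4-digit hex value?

0x6E01

s_0 = plaintext = 0x2815
s_1 = Round(s_0, k_0) = 0x4E26
s_2 = Round(s_1, k_1) = 0x9338
s_3 = Round(s_2, k_2) = 0x6E01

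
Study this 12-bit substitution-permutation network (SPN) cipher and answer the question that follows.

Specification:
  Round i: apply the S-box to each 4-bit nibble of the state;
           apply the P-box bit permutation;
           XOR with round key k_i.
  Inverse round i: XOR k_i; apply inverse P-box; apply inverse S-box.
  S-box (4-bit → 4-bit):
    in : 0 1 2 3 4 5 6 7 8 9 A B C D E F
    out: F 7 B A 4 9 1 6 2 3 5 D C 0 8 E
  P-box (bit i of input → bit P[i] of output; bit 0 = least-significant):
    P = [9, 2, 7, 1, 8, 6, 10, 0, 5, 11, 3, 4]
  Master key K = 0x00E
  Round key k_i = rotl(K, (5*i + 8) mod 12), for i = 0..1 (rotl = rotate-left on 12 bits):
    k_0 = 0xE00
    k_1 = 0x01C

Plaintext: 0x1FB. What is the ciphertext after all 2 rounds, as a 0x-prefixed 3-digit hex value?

0xAA7

s_0 = plaintext = 0x1FB
s_1 = Round(s_0, k_0) = 0x0EB
s_2 = Round(s_1, k_1) = 0xAA7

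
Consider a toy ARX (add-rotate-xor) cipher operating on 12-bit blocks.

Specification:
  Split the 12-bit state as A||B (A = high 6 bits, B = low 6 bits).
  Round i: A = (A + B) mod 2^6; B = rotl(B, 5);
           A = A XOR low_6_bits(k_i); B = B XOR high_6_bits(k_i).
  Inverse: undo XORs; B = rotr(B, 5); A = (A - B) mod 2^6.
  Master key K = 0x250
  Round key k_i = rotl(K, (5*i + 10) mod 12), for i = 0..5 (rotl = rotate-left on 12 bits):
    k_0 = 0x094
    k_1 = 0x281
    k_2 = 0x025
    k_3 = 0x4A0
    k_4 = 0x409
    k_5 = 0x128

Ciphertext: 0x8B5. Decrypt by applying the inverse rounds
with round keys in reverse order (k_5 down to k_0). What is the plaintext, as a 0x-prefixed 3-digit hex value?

s_0 = ciphertext = 0x8B5
s_1 = InvRound(s_0, k_5) = 0x9E3
s_2 = InvRound(s_1, k_4) = 0x1E7
s_3 = InvRound(s_2, k_3) = 0xF2B
s_4 = InvRound(s_3, k_2) = 0x097
s_5 = InvRound(s_4, k_1) = 0x27A
s_6 = InvRound(s_5, k_0) = 0xB31

0xB31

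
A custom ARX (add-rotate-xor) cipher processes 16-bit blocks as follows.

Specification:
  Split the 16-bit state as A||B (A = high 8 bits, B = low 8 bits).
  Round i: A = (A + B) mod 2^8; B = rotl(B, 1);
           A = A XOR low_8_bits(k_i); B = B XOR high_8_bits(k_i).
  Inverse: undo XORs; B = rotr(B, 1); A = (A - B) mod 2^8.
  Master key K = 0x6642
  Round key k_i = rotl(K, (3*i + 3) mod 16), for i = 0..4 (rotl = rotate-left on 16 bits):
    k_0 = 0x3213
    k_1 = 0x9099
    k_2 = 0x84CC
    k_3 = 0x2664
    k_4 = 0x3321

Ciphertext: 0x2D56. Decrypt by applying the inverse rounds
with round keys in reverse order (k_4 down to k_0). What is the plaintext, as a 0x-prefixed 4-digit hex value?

0x7AE4

s_0 = ciphertext = 0x2D56
s_1 = InvRound(s_0, k_4) = 0x5AB2
s_2 = InvRound(s_1, k_3) = 0xF44A
s_3 = InvRound(s_2, k_2) = 0xD167
s_4 = InvRound(s_3, k_1) = 0x4DFB
s_5 = InvRound(s_4, k_0) = 0x7AE4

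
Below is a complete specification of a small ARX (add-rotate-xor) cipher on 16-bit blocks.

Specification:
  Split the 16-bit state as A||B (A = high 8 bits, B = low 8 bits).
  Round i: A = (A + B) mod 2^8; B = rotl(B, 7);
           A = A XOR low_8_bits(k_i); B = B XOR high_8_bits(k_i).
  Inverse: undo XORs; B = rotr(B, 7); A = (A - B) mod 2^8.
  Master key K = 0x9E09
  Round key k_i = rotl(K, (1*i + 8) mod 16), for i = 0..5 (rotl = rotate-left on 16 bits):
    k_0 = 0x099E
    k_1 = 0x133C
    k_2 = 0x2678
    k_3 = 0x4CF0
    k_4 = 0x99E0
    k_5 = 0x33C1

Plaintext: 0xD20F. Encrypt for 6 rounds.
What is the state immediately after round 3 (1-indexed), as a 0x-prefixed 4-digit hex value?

s_0 = plaintext = 0xD20F
s_1 = Round(s_0, k_0) = 0x7F8E
s_2 = Round(s_1, k_1) = 0x3154
s_3 = Round(s_2, k_2) = 0xFD0C
s_4 = Round(s_3, k_3) = 0xF94A
s_5 = Round(s_4, k_4) = 0xA3BC
s_6 = Round(s_5, k_5) = 0x9E6D

0xFD0C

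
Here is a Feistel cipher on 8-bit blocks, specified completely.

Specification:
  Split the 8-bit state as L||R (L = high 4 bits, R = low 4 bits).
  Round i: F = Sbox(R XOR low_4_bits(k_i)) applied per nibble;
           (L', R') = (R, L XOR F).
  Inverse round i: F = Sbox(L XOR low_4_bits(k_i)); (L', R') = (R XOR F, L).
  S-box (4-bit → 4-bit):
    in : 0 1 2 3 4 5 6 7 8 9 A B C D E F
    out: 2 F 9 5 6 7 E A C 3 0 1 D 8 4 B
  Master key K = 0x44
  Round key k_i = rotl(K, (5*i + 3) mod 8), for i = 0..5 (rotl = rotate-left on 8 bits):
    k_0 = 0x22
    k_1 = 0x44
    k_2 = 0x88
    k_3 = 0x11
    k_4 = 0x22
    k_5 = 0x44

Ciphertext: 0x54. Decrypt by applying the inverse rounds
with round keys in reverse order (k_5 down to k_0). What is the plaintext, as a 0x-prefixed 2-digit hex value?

0x8E

s_0 = ciphertext = 0x54
s_1 = InvRound(s_0, k_5) = 0xB5
s_2 = InvRound(s_1, k_4) = 0x6B
s_3 = InvRound(s_2, k_3) = 0x16
s_4 = InvRound(s_3, k_2) = 0x51
s_5 = InvRound(s_4, k_1) = 0xE5
s_6 = InvRound(s_5, k_0) = 0x8E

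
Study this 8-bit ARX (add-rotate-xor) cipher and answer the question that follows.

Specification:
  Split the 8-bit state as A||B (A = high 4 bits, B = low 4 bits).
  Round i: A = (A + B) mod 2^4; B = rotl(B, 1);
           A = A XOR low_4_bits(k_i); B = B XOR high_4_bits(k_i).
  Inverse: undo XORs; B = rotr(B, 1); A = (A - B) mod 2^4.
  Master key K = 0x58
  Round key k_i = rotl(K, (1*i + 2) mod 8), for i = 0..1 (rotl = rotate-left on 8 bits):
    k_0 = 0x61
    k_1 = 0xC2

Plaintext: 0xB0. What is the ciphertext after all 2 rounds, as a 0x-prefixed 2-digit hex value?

s_0 = plaintext = 0xB0
s_1 = Round(s_0, k_0) = 0xA6
s_2 = Round(s_1, k_1) = 0x20

0x20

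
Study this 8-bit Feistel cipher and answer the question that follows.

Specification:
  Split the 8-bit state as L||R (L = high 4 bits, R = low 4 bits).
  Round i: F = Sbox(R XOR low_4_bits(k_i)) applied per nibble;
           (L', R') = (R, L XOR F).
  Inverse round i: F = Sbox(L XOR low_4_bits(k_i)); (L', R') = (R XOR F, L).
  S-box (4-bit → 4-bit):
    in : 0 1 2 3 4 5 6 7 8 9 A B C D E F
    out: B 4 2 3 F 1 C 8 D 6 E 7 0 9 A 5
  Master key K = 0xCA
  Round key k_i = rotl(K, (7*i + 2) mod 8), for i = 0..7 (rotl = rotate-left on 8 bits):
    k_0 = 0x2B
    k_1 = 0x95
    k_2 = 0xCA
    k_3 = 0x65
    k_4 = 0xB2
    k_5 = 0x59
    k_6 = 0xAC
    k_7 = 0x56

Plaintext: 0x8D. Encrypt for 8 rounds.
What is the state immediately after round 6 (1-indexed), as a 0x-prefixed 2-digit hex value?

s_0 = plaintext = 0x8D
s_1 = Round(s_0, k_0) = 0xD4
s_2 = Round(s_1, k_1) = 0x49
s_3 = Round(s_2, k_2) = 0x97
s_4 = Round(s_3, k_3) = 0x7B
s_5 = Round(s_4, k_4) = 0xB1
s_6 = Round(s_5, k_5) = 0x16
s_7 = Round(s_6, k_6) = 0x6F
s_8 = Round(s_7, k_7) = 0xF0

0x16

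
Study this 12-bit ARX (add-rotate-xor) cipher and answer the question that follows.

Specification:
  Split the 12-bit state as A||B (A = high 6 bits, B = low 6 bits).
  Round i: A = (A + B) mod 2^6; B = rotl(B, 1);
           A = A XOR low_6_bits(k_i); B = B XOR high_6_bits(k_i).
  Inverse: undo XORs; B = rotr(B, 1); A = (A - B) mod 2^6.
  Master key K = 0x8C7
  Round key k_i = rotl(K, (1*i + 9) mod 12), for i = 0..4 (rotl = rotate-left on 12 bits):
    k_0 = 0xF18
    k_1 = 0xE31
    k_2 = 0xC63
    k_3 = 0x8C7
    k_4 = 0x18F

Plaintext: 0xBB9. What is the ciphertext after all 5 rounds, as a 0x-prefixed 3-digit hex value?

s_0 = plaintext = 0xBB9
s_1 = Round(s_0, k_0) = 0xFCF
s_2 = Round(s_1, k_1) = 0xFE6
s_3 = Round(s_2, k_2) = 0x1BC
s_4 = Round(s_3, k_3) = 0x15A
s_5 = Round(s_4, k_4) = 0x432

0x432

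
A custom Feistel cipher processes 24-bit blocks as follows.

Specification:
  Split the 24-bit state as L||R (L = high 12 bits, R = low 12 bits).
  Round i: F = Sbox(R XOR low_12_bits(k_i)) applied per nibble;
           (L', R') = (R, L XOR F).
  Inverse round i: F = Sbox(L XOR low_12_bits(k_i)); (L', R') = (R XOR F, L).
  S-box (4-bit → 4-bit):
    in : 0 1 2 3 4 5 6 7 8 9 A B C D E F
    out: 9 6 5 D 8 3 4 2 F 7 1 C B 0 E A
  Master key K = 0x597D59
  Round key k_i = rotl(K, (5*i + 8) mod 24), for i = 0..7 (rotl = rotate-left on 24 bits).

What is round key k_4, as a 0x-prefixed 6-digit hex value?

K = 0x597D59
k_0 = rotl(K, (5*0+8) mod 24) = rotl(K, 8) = 0x7D5959
k_1 = rotl(K, (5*1+8) mod 24) = rotl(K, 13) = 0xAB2B2F
k_2 = rotl(K, (5*2+8) mod 24) = rotl(K, 18) = 0x6565F5
k_3 = rotl(K, (5*3+8) mod 24) = rotl(K, 23) = 0xACBEAC
k_4 = rotl(K, (5*4+8) mod 24) = rotl(K, 4) = 0x97D595

0x97D595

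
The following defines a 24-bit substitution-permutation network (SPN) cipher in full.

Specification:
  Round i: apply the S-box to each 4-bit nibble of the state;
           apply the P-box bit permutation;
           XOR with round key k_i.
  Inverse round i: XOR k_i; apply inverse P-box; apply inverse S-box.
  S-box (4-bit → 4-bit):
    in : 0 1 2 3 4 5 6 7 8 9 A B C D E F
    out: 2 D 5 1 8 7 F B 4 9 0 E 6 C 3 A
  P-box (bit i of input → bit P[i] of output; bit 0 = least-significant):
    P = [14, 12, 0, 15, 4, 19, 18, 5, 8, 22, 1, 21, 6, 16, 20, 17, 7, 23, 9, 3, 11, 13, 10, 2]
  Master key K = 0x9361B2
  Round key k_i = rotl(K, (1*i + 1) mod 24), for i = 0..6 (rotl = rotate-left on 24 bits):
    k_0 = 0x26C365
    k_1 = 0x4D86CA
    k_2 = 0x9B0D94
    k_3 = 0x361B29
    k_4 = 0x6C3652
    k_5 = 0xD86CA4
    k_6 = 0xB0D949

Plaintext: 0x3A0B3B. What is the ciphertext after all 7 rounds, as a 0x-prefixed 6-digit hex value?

s_0 = plaintext = 0x3A0B3B
s_1 = Round(s_0, k_0) = 0x475B76
s_2 = Round(s_1, k_1) = 0xB45635
s_3 = Round(s_2, k_2) = 0xEA78CB
s_4 = Round(s_3, k_3) = 0x39A36A
s_5 = Round(s_4, k_4) = 0x603FEA
s_6 = Round(s_5, k_5) = 0x3040F0
s_7 = Round(s_6, k_6) = 0x7AC169

0x7AC169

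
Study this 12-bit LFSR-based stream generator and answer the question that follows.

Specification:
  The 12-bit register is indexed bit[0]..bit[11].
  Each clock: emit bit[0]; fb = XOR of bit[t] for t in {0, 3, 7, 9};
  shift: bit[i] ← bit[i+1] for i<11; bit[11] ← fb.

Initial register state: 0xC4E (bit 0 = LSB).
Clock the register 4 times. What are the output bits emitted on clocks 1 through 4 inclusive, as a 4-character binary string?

reg_0 = 0xC4E
clock 1: out=0, reg = 0xE27
clock 2: out=1, reg = 0x713
clock 3: out=1, reg = 0x389
clock 4: out=1, reg = 0x1C4

0111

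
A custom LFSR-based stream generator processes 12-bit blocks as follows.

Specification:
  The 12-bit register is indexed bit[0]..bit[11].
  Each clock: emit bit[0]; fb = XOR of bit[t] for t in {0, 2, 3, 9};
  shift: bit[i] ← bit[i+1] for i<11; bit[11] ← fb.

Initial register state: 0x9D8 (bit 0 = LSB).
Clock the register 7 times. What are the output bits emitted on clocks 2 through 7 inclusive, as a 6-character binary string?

reg_0 = 0x9D8
clock 1: out=0, reg = 0xCEC
clock 2: out=0, reg = 0x676
clock 3: out=0, reg = 0x33B
clock 4: out=1, reg = 0x99D
clock 5: out=1, reg = 0xCCE
clock 6: out=0, reg = 0x667
clock 7: out=1, reg = 0xB33

001101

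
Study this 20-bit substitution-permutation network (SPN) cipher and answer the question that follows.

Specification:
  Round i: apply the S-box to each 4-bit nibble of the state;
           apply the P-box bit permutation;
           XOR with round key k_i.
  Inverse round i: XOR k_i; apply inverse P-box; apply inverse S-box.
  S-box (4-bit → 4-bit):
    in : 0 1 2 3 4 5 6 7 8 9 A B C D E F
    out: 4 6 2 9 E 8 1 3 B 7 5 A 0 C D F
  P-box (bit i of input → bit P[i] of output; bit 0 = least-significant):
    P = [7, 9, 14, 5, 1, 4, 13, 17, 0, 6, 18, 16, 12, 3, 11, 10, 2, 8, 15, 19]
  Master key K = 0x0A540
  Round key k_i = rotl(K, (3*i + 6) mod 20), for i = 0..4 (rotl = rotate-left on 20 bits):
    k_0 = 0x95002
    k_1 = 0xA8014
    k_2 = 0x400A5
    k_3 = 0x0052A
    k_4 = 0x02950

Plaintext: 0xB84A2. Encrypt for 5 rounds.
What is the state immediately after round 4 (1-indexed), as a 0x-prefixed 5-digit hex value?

0x700F4

s_0 = plaintext = 0xB84A2
s_1 = Round(s_0, k_0) = 0x46748
s_2 = Round(s_1, k_1) = 0x033E5
s_3 = Round(s_2, k_2) = 0x7B486
s_4 = Round(s_3, k_3) = 0x700F4
s_5 = Round(s_4, k_4) = 0x64266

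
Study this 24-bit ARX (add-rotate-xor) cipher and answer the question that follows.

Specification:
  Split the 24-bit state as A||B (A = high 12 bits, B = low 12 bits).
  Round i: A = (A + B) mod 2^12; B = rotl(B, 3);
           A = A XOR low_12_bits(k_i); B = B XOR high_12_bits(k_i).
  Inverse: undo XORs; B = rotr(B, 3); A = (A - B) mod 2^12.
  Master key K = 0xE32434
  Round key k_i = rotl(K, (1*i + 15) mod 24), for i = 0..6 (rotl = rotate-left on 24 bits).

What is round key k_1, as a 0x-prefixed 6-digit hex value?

K = 0xE32434
k_0 = rotl(K, (1*0+15) mod 24) = rotl(K, 15) = 0x1A7192
k_1 = rotl(K, (1*1+15) mod 24) = rotl(K, 16) = 0x34E324

0x34E324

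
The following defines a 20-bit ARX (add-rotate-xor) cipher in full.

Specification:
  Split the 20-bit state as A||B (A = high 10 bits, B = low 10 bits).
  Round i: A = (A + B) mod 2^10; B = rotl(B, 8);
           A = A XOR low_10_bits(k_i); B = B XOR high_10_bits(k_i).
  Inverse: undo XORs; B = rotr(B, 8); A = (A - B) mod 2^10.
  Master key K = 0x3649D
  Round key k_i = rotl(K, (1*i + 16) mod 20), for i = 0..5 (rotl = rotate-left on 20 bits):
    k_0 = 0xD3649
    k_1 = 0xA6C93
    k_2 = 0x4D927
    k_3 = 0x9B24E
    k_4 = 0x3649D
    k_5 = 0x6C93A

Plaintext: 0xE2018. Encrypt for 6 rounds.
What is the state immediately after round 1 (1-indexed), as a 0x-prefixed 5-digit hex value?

0x7A74B

s_0 = plaintext = 0xE2018
s_1 = Round(s_0, k_0) = 0x7A74B
s_2 = Round(s_1, k_1) = 0x69D49
s_3 = Round(s_2, k_2) = 0xF5C64
s_4 = Round(s_3, k_3) = 0x9D675
s_5 = Round(s_4, k_4) = 0x1DD44
s_6 = Round(s_5, k_5) = 0x205E3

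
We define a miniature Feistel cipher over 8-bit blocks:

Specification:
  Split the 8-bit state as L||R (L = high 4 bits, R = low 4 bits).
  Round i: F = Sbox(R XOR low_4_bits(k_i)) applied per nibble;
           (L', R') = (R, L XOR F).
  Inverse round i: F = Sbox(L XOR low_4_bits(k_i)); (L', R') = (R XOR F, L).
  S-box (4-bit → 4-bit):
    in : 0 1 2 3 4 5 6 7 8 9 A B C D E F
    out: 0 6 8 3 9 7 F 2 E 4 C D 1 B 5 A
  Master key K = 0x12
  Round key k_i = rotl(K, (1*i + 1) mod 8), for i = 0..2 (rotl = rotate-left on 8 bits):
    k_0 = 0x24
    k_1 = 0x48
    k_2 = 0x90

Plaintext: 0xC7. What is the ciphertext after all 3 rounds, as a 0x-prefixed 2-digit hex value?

0x58

s_0 = plaintext = 0xC7
s_1 = Round(s_0, k_0) = 0x7F
s_2 = Round(s_1, k_1) = 0xF5
s_3 = Round(s_2, k_2) = 0x58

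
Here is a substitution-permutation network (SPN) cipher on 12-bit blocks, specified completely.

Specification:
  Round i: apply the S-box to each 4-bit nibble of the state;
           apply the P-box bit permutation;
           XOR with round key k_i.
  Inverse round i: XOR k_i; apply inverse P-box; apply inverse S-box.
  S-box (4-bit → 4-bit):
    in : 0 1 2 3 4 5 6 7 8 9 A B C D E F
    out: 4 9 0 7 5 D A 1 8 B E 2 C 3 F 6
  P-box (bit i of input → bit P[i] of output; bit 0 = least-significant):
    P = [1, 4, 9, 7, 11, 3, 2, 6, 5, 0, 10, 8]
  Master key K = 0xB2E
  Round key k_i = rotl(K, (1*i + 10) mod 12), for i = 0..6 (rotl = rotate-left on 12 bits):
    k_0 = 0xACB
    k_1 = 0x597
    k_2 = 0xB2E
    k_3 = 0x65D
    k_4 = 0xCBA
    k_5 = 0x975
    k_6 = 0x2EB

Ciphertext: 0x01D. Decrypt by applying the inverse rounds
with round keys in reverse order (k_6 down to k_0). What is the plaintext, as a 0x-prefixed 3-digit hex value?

0x144

s_0 = ciphertext = 0x01D
s_1 = InvRound(s_0, k_6) = 0x7CE
s_2 = InvRound(s_1, k_5) = 0x3DE
s_3 = InvRound(s_2, k_4) = 0x550
s_4 = InvRound(s_3, k_3) = 0x6F0
s_5 = InvRound(s_4, k_2) = 0xCE9
s_6 = InvRound(s_5, k_1) = 0x1ED
s_7 = InvRound(s_6, k_0) = 0x144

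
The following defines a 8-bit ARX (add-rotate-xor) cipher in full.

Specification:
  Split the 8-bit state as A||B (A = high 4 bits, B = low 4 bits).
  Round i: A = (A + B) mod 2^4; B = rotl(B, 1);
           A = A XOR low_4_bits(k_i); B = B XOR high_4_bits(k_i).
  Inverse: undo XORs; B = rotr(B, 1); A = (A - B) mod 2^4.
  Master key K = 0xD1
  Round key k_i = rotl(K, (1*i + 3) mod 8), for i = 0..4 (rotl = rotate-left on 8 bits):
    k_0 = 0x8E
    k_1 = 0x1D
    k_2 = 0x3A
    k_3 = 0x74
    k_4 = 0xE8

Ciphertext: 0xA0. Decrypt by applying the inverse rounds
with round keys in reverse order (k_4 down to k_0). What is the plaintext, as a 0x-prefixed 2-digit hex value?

0xD6

s_0 = ciphertext = 0xA0
s_1 = InvRound(s_0, k_4) = 0xB7
s_2 = InvRound(s_1, k_3) = 0xF0
s_3 = InvRound(s_2, k_2) = 0xC9
s_4 = InvRound(s_3, k_1) = 0xD4
s_5 = InvRound(s_4, k_0) = 0xD6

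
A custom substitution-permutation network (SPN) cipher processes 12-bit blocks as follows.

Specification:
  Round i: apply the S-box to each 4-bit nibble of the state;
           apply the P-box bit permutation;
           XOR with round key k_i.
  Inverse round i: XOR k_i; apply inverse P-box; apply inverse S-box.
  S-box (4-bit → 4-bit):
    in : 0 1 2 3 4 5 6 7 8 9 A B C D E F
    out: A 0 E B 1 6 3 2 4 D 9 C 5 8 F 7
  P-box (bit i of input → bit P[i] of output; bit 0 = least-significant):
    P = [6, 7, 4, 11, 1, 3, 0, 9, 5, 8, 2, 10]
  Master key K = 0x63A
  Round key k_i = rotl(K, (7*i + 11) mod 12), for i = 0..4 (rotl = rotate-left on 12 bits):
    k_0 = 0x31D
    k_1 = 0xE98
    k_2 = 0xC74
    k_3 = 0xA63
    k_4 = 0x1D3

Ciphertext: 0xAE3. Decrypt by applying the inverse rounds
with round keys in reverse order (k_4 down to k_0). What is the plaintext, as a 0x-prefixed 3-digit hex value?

s_0 = ciphertext = 0xAE3
s_1 = InvRound(s_0, k_4) = 0x6DB
s_2 = InvRound(s_1, k_3) = 0xA72
s_3 = InvRound(s_2, k_2) = 0xBA1
s_4 = InvRound(s_3, k_1) = 0x358
s_5 = InvRound(s_4, k_0) = 0x884

0x884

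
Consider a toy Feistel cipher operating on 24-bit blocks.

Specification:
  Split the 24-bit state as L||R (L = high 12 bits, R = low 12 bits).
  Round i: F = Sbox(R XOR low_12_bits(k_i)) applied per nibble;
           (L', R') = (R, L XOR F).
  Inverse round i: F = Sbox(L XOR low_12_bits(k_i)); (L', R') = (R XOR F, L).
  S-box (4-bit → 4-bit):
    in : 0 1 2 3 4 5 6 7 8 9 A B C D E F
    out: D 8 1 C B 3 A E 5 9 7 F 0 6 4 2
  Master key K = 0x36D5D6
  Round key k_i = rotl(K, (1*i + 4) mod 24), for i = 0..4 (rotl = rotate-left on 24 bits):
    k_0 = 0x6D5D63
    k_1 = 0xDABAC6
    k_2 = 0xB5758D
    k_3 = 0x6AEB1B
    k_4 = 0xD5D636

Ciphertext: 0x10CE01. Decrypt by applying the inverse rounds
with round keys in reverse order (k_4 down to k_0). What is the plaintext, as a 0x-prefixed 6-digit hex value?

0x27EDDE

s_0 = ciphertext = 0x10CE01
s_1 = InvRound(s_0, k_4) = 0x0C610C
s_2 = InvRound(s_1, k_3) = 0xE6A0C6
s_3 = InvRound(s_2, k_2) = 0xF88E6A
s_4 = InvRound(s_3, k_1) = 0xDDEF88
s_5 = InvRound(s_4, k_0) = 0x27EDDE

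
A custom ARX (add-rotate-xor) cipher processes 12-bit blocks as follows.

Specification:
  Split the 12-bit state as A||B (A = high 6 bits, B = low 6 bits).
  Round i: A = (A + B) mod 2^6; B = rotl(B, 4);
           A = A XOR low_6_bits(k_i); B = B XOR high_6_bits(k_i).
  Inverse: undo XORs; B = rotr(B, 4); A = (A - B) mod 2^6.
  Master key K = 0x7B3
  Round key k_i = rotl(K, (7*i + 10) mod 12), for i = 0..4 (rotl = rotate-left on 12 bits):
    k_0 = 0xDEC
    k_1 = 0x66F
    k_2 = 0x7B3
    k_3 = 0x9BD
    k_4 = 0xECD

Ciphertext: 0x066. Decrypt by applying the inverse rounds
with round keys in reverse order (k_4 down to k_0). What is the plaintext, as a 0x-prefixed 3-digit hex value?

s_0 = ciphertext = 0x066
s_1 = InvRound(s_0, k_4) = 0x5F5
s_2 = InvRound(s_1, k_3) = 0x74D
s_3 = InvRound(s_2, k_2) = 0x84D
s_4 = InvRound(s_3, k_1) = 0xF51
s_5 = InvRound(s_4, k_0) = 0xDDA

0xDDA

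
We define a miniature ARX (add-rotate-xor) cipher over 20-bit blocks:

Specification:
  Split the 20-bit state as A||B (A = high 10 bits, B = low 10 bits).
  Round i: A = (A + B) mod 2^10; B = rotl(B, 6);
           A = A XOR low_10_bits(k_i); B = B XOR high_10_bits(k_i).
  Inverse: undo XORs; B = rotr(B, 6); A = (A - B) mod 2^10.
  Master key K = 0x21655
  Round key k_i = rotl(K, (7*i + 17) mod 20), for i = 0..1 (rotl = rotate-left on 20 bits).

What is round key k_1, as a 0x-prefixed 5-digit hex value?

0x16552

K = 0x21655
k_0 = rotl(K, (7*0+17) mod 20) = rotl(K, 17) = 0xA42CA
k_1 = rotl(K, (7*1+17) mod 20) = rotl(K, 4) = 0x16552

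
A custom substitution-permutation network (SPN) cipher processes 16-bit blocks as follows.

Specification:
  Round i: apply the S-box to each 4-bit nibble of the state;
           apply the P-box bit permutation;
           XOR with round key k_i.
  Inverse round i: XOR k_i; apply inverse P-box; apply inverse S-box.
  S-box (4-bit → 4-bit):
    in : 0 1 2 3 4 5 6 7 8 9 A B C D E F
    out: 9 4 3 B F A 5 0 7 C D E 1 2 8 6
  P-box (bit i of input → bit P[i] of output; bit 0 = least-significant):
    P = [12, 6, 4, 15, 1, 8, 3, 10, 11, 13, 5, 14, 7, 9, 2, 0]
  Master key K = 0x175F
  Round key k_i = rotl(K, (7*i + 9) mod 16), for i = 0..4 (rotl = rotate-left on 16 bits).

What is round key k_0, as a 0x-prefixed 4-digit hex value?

0xBE2E

K = 0x175F
k_0 = rotl(K, (7*0+9) mod 16) = rotl(K, 9) = 0xBE2E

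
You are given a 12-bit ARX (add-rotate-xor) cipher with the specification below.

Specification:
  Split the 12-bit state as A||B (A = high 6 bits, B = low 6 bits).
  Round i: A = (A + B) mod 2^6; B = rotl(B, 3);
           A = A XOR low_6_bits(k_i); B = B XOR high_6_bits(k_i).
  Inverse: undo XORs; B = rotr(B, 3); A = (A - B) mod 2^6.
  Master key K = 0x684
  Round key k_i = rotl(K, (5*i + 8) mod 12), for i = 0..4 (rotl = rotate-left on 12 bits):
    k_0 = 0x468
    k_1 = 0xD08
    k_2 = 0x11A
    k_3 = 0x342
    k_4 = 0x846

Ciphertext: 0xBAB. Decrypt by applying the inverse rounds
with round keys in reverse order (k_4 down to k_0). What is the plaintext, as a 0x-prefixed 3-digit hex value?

s_0 = ciphertext = 0xBAB
s_1 = InvRound(s_0, k_4) = 0x5D1
s_2 = InvRound(s_1, k_3) = 0xCA3
s_3 = InvRound(s_2, k_2) = 0xB3C
s_4 = InvRound(s_3, k_1) = 0x8C1
s_5 = InvRound(s_4, k_0) = 0x242

0x242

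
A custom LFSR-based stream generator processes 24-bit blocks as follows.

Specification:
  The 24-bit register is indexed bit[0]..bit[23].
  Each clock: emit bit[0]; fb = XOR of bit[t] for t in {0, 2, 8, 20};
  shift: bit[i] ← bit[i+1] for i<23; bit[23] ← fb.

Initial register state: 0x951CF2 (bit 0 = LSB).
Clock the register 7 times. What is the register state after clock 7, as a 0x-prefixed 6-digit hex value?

0xD72A39

reg_0 = 0x951CF2
clock 1: out=0, reg = 0xCA8E79
clock 2: out=1, reg = 0xE5473C
clock 3: out=0, reg = 0x72A39E
clock 4: out=0, reg = 0xB951CF
clock 5: out=1, reg = 0x5CA8E7
clock 6: out=1, reg = 0xAE5473
clock 7: out=1, reg = 0xD72A39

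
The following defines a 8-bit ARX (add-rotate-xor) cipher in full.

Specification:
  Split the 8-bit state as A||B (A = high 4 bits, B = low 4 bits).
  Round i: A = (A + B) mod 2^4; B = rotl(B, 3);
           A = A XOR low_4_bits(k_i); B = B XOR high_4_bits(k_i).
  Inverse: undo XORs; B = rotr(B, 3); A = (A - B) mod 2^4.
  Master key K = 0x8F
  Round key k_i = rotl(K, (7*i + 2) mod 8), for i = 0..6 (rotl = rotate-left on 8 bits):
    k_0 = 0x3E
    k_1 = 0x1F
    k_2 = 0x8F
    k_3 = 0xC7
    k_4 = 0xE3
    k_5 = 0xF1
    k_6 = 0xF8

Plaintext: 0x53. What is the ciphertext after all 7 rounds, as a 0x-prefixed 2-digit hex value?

s_0 = plaintext = 0x53
s_1 = Round(s_0, k_0) = 0x6A
s_2 = Round(s_1, k_1) = 0xF4
s_3 = Round(s_2, k_2) = 0xCA
s_4 = Round(s_3, k_3) = 0x19
s_5 = Round(s_4, k_4) = 0x92
s_6 = Round(s_5, k_5) = 0xAE
s_7 = Round(s_6, k_6) = 0x08

0x08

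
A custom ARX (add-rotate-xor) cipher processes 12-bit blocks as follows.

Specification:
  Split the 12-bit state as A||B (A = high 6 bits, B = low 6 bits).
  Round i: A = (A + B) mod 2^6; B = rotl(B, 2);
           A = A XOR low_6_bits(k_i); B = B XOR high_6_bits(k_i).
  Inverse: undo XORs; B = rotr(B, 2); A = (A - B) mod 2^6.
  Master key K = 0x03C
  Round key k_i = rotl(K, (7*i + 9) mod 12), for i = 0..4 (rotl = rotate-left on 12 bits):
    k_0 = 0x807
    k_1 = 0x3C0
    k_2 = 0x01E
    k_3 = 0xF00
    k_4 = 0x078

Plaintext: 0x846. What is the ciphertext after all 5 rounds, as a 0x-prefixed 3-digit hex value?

s_0 = plaintext = 0x846
s_1 = Round(s_0, k_0) = 0x838
s_2 = Round(s_1, k_1) = 0x62C
s_3 = Round(s_2, k_2) = 0x6B2
s_4 = Round(s_3, k_3) = 0x337
s_5 = Round(s_4, k_4) = 0xEDE

0xEDE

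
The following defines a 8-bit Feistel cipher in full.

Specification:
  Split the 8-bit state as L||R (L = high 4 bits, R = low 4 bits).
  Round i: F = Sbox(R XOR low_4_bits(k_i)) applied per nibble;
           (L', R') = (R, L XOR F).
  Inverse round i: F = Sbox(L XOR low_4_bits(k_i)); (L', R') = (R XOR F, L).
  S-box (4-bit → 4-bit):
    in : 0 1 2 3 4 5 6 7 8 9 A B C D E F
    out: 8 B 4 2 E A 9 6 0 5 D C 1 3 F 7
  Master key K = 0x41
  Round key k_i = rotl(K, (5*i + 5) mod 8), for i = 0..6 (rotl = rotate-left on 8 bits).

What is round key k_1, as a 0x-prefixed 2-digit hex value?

0x05

K = 0x41
k_0 = rotl(K, (5*0+5) mod 8) = rotl(K, 5) = 0x28
k_1 = rotl(K, (5*1+5) mod 8) = rotl(K, 2) = 0x05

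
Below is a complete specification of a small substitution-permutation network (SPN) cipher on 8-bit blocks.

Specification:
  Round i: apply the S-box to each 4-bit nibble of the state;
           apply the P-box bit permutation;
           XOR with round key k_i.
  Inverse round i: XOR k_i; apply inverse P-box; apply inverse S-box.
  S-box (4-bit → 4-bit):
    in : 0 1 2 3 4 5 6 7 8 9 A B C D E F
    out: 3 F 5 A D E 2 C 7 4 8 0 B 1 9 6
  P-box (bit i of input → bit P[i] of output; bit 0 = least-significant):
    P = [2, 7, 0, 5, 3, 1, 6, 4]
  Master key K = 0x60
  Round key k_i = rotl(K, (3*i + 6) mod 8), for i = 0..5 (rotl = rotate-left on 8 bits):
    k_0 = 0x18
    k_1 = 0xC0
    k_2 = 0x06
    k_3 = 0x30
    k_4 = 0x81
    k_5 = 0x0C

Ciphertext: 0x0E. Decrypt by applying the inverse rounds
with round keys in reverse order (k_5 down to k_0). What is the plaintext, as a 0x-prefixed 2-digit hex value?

0x29

s_0 = ciphertext = 0x0E
s_1 = InvRound(s_0, k_5) = 0x6B
s_2 = InvRound(s_1, k_4) = 0x83
s_3 = InvRound(s_2, k_3) = 0x35
s_4 = InvRound(s_3, k_2) = 0x37
s_5 = InvRound(s_4, k_1) = 0x51
s_6 = InvRound(s_5, k_0) = 0x29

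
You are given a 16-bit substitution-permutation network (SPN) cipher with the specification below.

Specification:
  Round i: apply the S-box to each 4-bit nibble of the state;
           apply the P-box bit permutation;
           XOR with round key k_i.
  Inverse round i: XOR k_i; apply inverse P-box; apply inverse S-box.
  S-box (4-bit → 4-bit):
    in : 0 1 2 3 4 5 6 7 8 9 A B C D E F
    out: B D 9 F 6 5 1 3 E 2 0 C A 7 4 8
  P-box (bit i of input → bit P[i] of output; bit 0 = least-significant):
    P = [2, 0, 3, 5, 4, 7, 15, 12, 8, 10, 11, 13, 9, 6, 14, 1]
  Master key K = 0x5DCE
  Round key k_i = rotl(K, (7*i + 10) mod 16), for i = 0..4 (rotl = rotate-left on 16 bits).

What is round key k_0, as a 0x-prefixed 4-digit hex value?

0x3977

K = 0x5DCE
k_0 = rotl(K, (7*0+10) mod 16) = rotl(K, 10) = 0x3977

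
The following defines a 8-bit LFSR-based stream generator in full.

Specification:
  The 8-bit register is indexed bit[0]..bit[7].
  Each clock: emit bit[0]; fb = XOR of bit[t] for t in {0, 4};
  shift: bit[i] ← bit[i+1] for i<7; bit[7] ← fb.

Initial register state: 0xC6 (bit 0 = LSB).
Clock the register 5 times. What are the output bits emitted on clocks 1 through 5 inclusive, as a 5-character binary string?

01100

reg_0 = 0xC6
clock 1: out=0, reg = 0x63
clock 2: out=1, reg = 0xB1
clock 3: out=1, reg = 0x58
clock 4: out=0, reg = 0xAC
clock 5: out=0, reg = 0x56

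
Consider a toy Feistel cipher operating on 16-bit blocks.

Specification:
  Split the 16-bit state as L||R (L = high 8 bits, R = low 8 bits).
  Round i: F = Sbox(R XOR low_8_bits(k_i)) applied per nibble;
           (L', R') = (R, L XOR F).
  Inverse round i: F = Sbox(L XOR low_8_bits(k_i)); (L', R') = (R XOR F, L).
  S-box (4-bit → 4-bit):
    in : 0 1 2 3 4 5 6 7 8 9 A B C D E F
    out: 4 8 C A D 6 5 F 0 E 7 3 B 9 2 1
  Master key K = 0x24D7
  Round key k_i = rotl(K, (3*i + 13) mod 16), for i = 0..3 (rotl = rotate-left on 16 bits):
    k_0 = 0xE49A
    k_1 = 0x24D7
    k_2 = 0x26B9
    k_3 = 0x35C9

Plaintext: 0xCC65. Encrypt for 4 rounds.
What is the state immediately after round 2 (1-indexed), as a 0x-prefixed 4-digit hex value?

0xDD22

s_0 = plaintext = 0xCC65
s_1 = Round(s_0, k_0) = 0x65DD
s_2 = Round(s_1, k_1) = 0xDD22
s_3 = Round(s_2, k_2) = 0x223E
s_4 = Round(s_3, k_3) = 0x3E3D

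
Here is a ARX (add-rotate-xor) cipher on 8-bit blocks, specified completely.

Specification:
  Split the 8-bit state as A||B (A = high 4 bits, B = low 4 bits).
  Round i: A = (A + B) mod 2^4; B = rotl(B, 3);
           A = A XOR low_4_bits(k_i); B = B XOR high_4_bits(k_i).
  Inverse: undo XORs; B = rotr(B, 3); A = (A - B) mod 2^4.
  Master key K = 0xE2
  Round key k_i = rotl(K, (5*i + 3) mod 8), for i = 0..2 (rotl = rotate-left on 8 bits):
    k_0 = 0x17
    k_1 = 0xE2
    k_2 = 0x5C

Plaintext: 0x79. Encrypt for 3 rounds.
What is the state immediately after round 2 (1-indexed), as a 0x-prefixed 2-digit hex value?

s_0 = plaintext = 0x79
s_1 = Round(s_0, k_0) = 0x7D
s_2 = Round(s_1, k_1) = 0x60
s_3 = Round(s_2, k_2) = 0xA5

0x60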